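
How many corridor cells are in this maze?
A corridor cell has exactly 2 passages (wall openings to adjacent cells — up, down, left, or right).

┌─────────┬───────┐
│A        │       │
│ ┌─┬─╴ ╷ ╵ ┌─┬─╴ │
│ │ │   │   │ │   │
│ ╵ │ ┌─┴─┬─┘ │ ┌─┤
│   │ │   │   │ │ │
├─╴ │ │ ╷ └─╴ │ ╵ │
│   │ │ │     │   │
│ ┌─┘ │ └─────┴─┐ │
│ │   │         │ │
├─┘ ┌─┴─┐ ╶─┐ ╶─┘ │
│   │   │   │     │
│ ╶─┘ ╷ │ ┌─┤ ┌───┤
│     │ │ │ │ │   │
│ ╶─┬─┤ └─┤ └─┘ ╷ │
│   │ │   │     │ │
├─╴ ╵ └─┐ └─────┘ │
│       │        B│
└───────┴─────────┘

Counting cells with exactly 2 passages:
Total corridor cells: 57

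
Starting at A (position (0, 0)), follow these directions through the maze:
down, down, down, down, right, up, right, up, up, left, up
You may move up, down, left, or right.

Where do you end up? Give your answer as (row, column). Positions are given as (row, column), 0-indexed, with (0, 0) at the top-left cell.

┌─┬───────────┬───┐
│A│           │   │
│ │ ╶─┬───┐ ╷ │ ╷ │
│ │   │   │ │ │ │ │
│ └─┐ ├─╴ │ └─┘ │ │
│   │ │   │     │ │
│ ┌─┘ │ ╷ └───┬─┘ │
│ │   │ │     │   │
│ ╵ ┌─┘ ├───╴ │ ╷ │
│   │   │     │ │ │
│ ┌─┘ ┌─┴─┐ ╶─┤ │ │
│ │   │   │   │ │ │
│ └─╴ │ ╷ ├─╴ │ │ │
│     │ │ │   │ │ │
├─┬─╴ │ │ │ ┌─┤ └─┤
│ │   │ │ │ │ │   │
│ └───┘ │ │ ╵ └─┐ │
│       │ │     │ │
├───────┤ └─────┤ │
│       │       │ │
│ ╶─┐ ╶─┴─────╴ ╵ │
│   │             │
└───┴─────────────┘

Following directions step by step:
Start: (0, 0)
  down: (0, 0) → (1, 0)
  down: (1, 0) → (2, 0)
  down: (2, 0) → (3, 0)
  down: (3, 0) → (4, 0)
  right: (4, 0) → (4, 1)
  up: (4, 1) → (3, 1)
  right: (3, 1) → (3, 2)
  up: (3, 2) → (2, 2)
  up: (2, 2) → (1, 2)
  left: (1, 2) → (1, 1)
  up: (1, 1) → (0, 1)
Final position: (0, 1)

Path taken:

┌─┬───────────┬───┐
│A│B          │   │
│ │ ╶─┬───┐ ╷ │ ╷ │
│↓│↑ ↰│   │ │ │ │ │
│ └─┐ ├─╴ │ └─┘ │ │
│↓  │↑│   │     │ │
│ ┌─┘ │ ╷ └───┬─┘ │
│↓│↱ ↑│ │     │   │
│ ╵ ┌─┘ ├───╴ │ ╷ │
│↳ ↑│   │     │ │ │
│ ┌─┘ ┌─┴─┐ ╶─┤ │ │
│ │   │   │   │ │ │
│ └─╴ │ ╷ ├─╴ │ │ │
│     │ │ │   │ │ │
├─┬─╴ │ │ │ ┌─┤ └─┤
│ │   │ │ │ │ │   │
│ └───┘ │ │ ╵ └─┐ │
│       │ │     │ │
├───────┤ └─────┤ │
│       │       │ │
│ ╶─┐ ╶─┴─────╴ ╵ │
│   │             │
└───┴─────────────┘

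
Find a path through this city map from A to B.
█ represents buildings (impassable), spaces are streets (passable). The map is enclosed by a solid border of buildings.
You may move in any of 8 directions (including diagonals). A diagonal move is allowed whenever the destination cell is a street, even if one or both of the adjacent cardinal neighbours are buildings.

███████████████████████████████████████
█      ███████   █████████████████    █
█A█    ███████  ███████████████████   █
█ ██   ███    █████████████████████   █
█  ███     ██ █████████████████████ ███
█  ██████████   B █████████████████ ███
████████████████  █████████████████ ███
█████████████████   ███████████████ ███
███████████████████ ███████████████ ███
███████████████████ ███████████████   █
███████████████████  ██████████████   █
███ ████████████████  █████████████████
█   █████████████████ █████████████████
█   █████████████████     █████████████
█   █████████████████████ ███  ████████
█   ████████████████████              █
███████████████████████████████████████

Finding the shortest path from A to B:
Movement: 8-directional
Path length: 15 steps
Directions: up-right → right → right → down-right → down-right → down-right → right → right → right → up-right → right → down-right → down-right → right → right

Solution:

███████████████████████████████████████
█ →→↘  ███████   █████████████████    █
█A█  ↘ ███████  ███████████████████   █
█ ██  ↘███ →↘ █████████████████████   █
█  ███ →→→↗██↘█████████████████████ ███
█  ██████████ →→B █████████████████ ███
████████████████  █████████████████ ███
█████████████████   ███████████████ ███
███████████████████ ███████████████ ███
███████████████████ ███████████████   █
███████████████████  ██████████████   █
███ ████████████████  █████████████████
█   █████████████████ █████████████████
█   █████████████████     █████████████
█   █████████████████████ ███  ████████
█   ████████████████████              █
███████████████████████████████████████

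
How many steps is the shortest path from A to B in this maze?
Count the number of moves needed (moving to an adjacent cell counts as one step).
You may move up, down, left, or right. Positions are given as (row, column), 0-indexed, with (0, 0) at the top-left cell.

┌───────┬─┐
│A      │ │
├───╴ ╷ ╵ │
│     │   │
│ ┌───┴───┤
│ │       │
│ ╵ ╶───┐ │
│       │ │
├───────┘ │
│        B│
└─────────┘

Using BFS to find shortest path:
Start: (0, 0), End: (4, 4)
Path found:
(0,0) → (0,1) → (0,2) → (1,2) → (1,1) → (1,0) → (2,0) → (3,0) → (3,1) → (2,1) → (2,2) → (2,3) → (2,4) → (3,4) → (4,4)
Number of steps: 14

Solution:

┌───────┬─┐
│A → ↓  │ │
├───╴ ╷ ╵ │
│↓ ← ↲│   │
│ ┌───┴───┤
│↓│↱ → → ↓│
│ ╵ ╶───┐ │
│↳ ↑    │↓│
├───────┘ │
│        B│
└─────────┘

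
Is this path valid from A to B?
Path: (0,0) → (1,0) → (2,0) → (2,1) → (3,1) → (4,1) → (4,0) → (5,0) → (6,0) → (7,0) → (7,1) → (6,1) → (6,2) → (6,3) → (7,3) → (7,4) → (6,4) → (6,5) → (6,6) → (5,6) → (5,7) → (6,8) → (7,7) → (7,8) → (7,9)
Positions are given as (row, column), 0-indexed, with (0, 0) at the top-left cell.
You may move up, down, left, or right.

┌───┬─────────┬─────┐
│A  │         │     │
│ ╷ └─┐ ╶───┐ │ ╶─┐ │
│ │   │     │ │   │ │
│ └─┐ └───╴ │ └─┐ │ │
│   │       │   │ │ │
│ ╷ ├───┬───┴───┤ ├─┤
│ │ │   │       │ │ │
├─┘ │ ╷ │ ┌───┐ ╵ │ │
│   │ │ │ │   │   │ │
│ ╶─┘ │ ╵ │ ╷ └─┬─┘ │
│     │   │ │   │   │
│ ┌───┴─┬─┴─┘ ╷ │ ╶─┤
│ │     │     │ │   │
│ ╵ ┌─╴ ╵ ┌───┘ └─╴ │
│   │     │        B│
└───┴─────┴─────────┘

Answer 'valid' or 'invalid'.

Checking path validity:
Result: Invalid move at step 21: cannot move from (5, 7) to (6, 8).

invalid

Correct solution:

┌───┬─────────┬─────┐
│A  │         │     │
│ ╷ └─┐ ╶───┐ │ ╶─┐ │
│↓│   │     │ │   │ │
│ └─┐ └───╴ │ └─┐ │ │
│↳ ↓│       │   │ │ │
│ ╷ ├───┬───┴───┤ ├─┤
│ │↓│   │       │ │ │
├─┘ │ ╷ │ ┌───┐ ╵ │ │
│↓ ↲│ │ │ │   │   │ │
│ ╶─┘ │ ╵ │ ╷ └─┬─┘ │
│↓    │   │ │↱ ↓│   │
│ ┌───┴─┬─┴─┘ ╷ │ ╶─┤
│↓│↱ → ↓│↱ → ↑│↓│   │
│ ╵ ┌─╴ ╵ ┌───┘ └─╴ │
│↳ ↑│  ↳ ↑│    ↳ → B│
└───┴─────┴─────────┘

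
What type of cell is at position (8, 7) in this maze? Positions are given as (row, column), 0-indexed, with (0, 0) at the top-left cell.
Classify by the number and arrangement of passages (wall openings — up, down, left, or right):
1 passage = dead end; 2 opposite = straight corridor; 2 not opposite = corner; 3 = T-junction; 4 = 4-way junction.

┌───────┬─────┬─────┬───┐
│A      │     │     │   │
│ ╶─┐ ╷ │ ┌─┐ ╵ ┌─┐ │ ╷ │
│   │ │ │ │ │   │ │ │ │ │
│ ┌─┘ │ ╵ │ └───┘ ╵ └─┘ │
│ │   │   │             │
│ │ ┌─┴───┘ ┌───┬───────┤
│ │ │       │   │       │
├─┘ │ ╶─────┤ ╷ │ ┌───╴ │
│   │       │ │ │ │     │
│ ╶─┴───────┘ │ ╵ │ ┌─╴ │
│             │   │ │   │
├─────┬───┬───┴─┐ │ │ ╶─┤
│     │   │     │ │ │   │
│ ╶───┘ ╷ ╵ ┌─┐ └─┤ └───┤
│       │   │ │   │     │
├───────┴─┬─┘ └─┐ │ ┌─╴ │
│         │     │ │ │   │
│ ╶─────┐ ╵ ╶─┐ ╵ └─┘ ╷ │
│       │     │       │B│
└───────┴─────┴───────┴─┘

Checking cell at (8, 7):
Number of passages: 2
Cell type: corner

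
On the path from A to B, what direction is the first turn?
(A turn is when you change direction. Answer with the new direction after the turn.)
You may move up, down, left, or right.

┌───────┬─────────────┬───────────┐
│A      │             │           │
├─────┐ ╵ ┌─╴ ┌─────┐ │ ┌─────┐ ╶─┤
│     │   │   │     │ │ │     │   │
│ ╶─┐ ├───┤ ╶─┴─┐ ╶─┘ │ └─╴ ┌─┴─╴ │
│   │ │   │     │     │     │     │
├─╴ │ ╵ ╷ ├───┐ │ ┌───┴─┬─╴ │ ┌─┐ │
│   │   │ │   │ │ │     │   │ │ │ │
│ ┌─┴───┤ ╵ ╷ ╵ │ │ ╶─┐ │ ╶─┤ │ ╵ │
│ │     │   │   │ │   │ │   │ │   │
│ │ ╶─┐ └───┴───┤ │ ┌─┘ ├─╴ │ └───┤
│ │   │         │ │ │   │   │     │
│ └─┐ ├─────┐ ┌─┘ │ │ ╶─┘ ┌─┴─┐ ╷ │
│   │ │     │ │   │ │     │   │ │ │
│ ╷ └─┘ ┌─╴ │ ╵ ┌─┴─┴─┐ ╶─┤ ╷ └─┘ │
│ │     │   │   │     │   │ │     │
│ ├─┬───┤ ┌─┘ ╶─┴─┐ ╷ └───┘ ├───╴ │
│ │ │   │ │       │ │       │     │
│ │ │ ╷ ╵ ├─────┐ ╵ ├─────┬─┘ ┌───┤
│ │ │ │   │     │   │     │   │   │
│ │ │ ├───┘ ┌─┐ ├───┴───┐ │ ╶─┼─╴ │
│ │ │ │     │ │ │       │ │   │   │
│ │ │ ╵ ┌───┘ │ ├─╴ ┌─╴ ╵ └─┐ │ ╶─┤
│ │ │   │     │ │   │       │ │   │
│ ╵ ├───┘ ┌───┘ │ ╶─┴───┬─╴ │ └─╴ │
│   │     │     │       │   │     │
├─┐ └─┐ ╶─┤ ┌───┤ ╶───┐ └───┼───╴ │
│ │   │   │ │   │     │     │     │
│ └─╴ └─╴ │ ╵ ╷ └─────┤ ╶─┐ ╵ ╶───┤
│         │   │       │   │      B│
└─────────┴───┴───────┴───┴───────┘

Directions: right, right, right, down, right, up, right, right, right, right, right, right, down, down, left, left, down, down, down, down, left, down, left, down, right, right, down, right, up, up, right, down, right, right, right, up, up, right, down, right, right, down, left, left, down, left, down, right, down, down, right, right, down, left, left, down, right, right
First turn direction: down

Solution:

┌───────┬─────────────┬───────────┐
│A → → ↓│↱ → → → → → ↓│           │
├─────┐ ╵ ┌─╴ ┌─────┐ │ ┌─────┐ ╶─┤
│     │↳ ↑│   │     │↓│ │     │   │
│ ╶─┐ ├───┤ ╶─┴─┐ ╶─┘ │ └─╴ ┌─┴─╴ │
│   │ │   │     │↓ ← ↲│     │     │
├─╴ │ ╵ ╷ ├───┐ │ ┌───┴─┬─╴ │ ┌─┐ │
│   │   │ │   │ │↓│     │   │ │ │ │
│ ┌─┴───┤ ╵ ╷ ╵ │ │ ╶─┐ │ ╶─┤ │ ╵ │
│ │     │   │   │↓│   │ │   │ │   │
│ │ ╶─┐ └───┴───┤ │ ┌─┘ ├─╴ │ └───┤
│ │   │         │↓│ │   │   │     │
│ └─┐ ├─────┐ ┌─┘ │ │ ╶─┘ ┌─┴─┐ ╷ │
│   │ │     │ │↓ ↲│ │     │↱ ↓│ │ │
│ ╷ └─┘ ┌─╴ │ ╵ ┌─┴─┴─┐ ╶─┤ ╷ └─┘ │
│ │     │   │↓ ↲│  ↱ ↓│   │↑│↳ → ↓│
│ ├─┬───┤ ┌─┘ ╶─┴─┐ ╷ └───┘ ├───╴ │
│ │ │   │ │  ↳ → ↓│↑│↳ → → ↑│↓ ← ↲│
│ │ │ ╷ ╵ ├─────┐ ╵ ├─────┬─┘ ┌───┤
│ │ │ │   │     │↳ ↑│     │↓ ↲│   │
│ │ │ ├───┘ ┌─┐ ├───┴───┐ │ ╶─┼─╴ │
│ │ │ │     │ │ │       │ │↳ ↓│   │
│ │ │ ╵ ┌───┘ │ ├─╴ ┌─╴ ╵ └─┐ │ ╶─┤
│ │ │   │     │ │   │       │↓│   │
│ ╵ ├───┘ ┌───┘ │ ╶─┴───┬─╴ │ └─╴ │
│   │     │     │       │   │↳ → ↓│
├─┐ └─┐ ╶─┤ ┌───┤ ╶───┐ └───┼───╴ │
│ │   │   │ │   │     │     │↓ ← ↲│
│ └─╴ └─╴ │ ╵ ╷ └─────┤ ╶─┐ ╵ ╶───┤
│         │   │       │   │  ↳ → B│
└─────────┴───┴───────┴───┴───────┘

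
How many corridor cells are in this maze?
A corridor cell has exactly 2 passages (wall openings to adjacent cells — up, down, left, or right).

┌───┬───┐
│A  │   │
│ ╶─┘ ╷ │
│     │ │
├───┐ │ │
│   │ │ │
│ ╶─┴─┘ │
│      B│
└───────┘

Counting cells with exactly 2 passages:
Total corridor cells: 12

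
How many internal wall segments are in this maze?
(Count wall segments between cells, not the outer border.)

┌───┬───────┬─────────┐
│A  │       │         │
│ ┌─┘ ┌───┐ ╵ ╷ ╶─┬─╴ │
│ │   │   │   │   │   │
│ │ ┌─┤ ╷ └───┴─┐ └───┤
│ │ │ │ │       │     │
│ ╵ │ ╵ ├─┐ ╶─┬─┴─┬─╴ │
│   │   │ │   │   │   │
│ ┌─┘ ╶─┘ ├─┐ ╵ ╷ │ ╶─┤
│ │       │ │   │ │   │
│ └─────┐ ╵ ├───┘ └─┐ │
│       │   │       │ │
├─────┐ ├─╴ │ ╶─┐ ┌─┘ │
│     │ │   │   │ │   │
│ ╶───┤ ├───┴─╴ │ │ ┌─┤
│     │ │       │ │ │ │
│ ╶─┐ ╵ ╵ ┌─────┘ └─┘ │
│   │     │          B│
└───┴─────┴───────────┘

Counting internal wall segments:
Total internal walls: 80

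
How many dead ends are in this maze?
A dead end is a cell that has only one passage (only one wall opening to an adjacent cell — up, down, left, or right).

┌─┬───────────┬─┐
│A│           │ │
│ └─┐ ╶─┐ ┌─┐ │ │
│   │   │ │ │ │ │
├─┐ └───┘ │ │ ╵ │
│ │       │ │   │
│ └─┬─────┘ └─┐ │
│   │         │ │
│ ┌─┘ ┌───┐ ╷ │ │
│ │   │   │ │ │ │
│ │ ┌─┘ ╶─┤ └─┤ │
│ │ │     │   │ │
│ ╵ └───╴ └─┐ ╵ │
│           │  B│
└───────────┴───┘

Checking each cell for number of passages:

Dead ends found at positions:
  (0, 0)
  (0, 1)
  (0, 7)
  (1, 3)
  (1, 5)
  (2, 0)
  (3, 1)
  (4, 4)
  (4, 6)
  (5, 2)
  (6, 5)
Total dead ends: 11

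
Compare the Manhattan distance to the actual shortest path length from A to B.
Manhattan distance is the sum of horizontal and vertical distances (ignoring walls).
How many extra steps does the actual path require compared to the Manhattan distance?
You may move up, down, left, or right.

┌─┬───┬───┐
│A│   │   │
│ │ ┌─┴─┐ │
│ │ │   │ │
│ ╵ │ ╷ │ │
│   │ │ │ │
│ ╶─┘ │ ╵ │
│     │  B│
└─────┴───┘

Manhattan distance: |3 - 0| + |4 - 0| = 7
Actual path length: 11
Extra steps: 11 - 7 = 4

Solution:

┌─┬───┬───┐
│A│   │   │
│ │ ┌─┴─┐ │
│↓│ │↱ ↓│ │
│ ╵ │ ╷ │ │
│↓  │↑│↓│ │
│ ╶─┘ │ ╵ │
│↳ → ↑│↳ B│
└─────┴───┘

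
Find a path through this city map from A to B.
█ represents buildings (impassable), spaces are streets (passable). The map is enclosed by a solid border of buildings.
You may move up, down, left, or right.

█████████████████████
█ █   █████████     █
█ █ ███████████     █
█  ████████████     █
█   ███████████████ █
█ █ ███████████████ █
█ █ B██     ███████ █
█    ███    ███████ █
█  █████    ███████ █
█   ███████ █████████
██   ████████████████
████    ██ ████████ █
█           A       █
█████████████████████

Finding the shortest path from A to B:
Movement: cardinal only
Path length: 18 steps
Directions: left → left → left → left → left → up → left → left → left → up → left → up → left → up → up → right → up → right

Solution:

█████████████████████
█ █   █████████     █
█ █ ███████████     █
█  ████████████     █
█   ███████████████ █
█ █ ███████████████ █
█ █↱B██     ███████ █
█ ↱↑ ███    ███████ █
█ ↑█████    ███████ █
█ ↑↰███████ █████████
██ ↑↰████████████████
████↑←←↰██ ████████ █
█      ↑←←←←A       █
█████████████████████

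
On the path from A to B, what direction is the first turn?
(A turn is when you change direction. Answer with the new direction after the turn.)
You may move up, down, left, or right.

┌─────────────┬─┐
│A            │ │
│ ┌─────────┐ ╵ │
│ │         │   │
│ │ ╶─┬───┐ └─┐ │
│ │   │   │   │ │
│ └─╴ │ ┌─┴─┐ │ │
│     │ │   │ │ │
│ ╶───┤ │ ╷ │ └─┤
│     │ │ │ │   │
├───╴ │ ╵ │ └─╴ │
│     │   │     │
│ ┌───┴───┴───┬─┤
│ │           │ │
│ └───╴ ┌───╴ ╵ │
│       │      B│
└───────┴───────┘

Directions: down, down, down, down, right, right, down, left, left, down, down, right, right, right, up, right, right, right, down, right
First turn direction: right

Solution:

┌─────────────┬─┐
│A            │ │
│ ┌─────────┐ ╵ │
│↓│         │   │
│ │ ╶─┬───┐ └─┐ │
│↓│   │   │   │ │
│ └─╴ │ ┌─┴─┐ │ │
│↓    │ │   │ │ │
│ ╶───┤ │ ╷ │ └─┤
│↳ → ↓│ │ │ │   │
├───╴ │ ╵ │ └─╴ │
│↓ ← ↲│   │     │
│ ┌───┴───┴───┬─┤
│↓│    ↱ → → ↓│ │
│ └───╴ ┌───╴ ╵ │
│↳ → → ↑│    ↳ B│
└───────┴───────┘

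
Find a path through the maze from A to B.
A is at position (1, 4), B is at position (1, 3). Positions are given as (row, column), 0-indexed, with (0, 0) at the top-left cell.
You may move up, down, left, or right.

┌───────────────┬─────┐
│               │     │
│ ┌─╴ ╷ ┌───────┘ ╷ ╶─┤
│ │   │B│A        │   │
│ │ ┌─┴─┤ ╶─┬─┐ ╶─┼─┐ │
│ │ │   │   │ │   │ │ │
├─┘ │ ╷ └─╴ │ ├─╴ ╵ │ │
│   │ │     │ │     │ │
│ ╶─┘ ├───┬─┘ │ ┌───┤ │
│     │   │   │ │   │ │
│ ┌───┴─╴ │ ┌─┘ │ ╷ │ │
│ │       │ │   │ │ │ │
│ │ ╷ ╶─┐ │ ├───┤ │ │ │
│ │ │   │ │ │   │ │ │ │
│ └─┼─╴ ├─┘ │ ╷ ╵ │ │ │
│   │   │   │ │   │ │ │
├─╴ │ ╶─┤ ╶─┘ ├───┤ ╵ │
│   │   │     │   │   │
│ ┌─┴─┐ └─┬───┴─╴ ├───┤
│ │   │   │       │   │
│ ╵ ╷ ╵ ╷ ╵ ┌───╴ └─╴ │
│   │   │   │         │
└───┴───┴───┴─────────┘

Finding the shortest path from (1, 4) to (1, 3):
Path length: 19 steps
Directions: down → right → down → left → left → up → left → down → down → left → left → up → right → up → up → right → up → right → down

Solution:

┌───────────────┬─────┐
│    ↱ ↓        │     │
│ ┌─╴ ╷ ┌───────┘ ╷ ╶─┤
│ │↱ ↑│B│A        │   │
│ │ ┌─┴─┤ ╶─┬─┐ ╶─┼─┐ │
│ │↑│↓ ↰│↳ ↓│ │   │ │ │
├─┘ │ ╷ └─╴ │ ├─╴ ╵ │ │
│↱ ↑│↓│↑ ← ↲│ │     │ │
│ ╶─┘ ├───┬─┘ │ ┌───┤ │
│↑ ← ↲│   │   │ │   │ │
│ ┌───┴─╴ │ ┌─┘ │ ╷ │ │
│ │       │ │   │ │ │ │
│ │ ╷ ╶─┐ │ ├───┤ │ │ │
│ │ │   │ │ │   │ │ │ │
│ └─┼─╴ ├─┘ │ ╷ ╵ │ │ │
│   │   │   │ │   │ │ │
├─╴ │ ╶─┤ ╶─┘ ├───┤ ╵ │
│   │   │     │   │   │
│ ┌─┴─┐ └─┬───┴─╴ ├───┤
│ │   │   │       │   │
│ ╵ ╷ ╵ ╷ ╵ ┌───╴ └─╴ │
│   │   │   │         │
└───┴───┴───┴─────────┘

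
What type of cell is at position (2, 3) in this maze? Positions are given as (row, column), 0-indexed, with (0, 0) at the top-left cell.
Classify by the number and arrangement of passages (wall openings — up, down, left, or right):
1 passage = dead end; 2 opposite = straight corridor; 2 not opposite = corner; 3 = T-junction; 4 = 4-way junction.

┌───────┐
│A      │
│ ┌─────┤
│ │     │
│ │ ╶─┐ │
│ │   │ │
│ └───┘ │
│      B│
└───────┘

Checking cell at (2, 3):
Number of passages: 2
Cell type: straight corridor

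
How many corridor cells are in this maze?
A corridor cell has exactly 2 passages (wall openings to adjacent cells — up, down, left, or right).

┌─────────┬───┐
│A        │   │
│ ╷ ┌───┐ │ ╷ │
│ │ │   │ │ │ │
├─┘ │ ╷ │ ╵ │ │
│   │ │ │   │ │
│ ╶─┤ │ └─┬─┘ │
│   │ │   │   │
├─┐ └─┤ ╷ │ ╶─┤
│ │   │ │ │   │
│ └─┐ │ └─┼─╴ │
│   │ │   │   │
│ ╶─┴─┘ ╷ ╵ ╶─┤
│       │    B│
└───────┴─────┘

Counting cells with exactly 2 passages:
Total corridor cells: 37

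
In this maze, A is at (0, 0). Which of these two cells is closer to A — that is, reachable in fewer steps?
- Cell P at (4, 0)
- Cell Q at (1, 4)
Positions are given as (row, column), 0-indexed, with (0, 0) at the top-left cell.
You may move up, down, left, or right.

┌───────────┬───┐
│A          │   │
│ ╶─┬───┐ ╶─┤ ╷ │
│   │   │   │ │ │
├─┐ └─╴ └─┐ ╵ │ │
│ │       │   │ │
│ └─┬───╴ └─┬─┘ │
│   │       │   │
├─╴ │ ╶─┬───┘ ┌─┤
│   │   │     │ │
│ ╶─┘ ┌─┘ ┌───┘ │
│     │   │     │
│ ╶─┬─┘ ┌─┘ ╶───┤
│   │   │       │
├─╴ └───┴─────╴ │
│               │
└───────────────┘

Shortest path A → P at (4, 0): 14 steps
Shortest path A → Q at (1, 4): 5 steps

Q is closer (5 steps vs 14 steps).

Path to P:

┌───────────┬───┐
│A          │   │
│ ╶─┬───┐ ╶─┤ ╷ │
│↳ ↓│   │   │ │ │
├─┐ └─╴ └─┐ ╵ │ │
│ │↳ → → ↓│   │ │
│ └─┬───╴ └─┬─┘ │
│   │↓ ← ↲  │   │
├─╴ │ ╶─┬───┘ ┌─┤
│P  │↓  │     │ │
│ ╶─┘ ┌─┘ ┌───┘ │
│↑ ← ↲│   │     │
│ ╶─┬─┘ ┌─┘ ╶───┤
│   │   │       │
├─╴ └───┴─────╴ │
│               │
└───────────────┘

Path to Q:

┌───────────┬───┐
│A → → → ↓  │   │
│ ╶─┬───┐ ╶─┤ ╷ │
│   │   │Q  │ │ │
├─┐ └─╴ └─┐ ╵ │ │
│ │       │   │ │
│ └─┬───╴ └─┬─┘ │
│   │       │   │
├─╴ │ ╶─┬───┘ ┌─┤
│   │   │     │ │
│ ╶─┘ ┌─┘ ┌───┘ │
│     │   │     │
│ ╶─┬─┘ ┌─┘ ╶───┤
│   │   │       │
├─╴ └───┴─────╴ │
│               │
└───────────────┘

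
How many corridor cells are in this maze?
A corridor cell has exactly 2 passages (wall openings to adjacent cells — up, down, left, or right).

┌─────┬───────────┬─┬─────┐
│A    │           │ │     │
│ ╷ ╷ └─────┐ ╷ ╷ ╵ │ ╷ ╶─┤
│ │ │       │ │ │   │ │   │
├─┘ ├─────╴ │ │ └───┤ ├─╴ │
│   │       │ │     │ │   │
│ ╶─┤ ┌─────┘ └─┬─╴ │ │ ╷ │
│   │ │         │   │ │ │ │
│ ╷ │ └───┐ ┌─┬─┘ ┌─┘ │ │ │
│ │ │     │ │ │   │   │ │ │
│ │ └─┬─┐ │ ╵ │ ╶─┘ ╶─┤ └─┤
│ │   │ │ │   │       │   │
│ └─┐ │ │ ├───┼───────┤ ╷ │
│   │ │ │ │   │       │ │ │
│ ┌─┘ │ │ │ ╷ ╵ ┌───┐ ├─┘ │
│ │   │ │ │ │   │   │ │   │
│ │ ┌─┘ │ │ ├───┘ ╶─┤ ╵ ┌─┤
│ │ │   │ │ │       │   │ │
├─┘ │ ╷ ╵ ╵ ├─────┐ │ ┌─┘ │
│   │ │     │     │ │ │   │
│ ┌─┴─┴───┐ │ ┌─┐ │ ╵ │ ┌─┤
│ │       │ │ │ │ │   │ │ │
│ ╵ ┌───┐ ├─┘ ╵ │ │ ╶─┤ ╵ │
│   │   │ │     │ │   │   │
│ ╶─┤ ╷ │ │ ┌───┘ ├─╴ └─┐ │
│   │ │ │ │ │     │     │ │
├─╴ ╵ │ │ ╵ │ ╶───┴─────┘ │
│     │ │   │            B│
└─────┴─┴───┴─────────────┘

Counting cells with exactly 2 passages:
Total corridor cells: 136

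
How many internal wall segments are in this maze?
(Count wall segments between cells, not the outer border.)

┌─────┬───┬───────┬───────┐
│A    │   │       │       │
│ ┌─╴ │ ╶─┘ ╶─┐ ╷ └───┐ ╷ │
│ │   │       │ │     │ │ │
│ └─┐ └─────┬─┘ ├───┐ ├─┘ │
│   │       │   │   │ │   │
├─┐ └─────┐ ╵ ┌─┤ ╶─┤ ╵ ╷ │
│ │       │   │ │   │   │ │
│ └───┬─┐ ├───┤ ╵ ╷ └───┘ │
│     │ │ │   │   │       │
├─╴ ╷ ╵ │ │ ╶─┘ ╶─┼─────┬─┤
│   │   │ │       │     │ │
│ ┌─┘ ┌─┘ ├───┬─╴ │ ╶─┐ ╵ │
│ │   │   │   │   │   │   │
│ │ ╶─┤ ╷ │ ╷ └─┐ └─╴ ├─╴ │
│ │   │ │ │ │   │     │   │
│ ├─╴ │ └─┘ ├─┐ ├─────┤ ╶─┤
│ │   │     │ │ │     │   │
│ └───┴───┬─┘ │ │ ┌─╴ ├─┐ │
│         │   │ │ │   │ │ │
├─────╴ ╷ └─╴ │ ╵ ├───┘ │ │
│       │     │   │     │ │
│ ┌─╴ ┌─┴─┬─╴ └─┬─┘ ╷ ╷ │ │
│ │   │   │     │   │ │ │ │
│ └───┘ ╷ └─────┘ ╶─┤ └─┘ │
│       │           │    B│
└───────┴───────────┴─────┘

Counting internal wall segments:
Total internal walls: 144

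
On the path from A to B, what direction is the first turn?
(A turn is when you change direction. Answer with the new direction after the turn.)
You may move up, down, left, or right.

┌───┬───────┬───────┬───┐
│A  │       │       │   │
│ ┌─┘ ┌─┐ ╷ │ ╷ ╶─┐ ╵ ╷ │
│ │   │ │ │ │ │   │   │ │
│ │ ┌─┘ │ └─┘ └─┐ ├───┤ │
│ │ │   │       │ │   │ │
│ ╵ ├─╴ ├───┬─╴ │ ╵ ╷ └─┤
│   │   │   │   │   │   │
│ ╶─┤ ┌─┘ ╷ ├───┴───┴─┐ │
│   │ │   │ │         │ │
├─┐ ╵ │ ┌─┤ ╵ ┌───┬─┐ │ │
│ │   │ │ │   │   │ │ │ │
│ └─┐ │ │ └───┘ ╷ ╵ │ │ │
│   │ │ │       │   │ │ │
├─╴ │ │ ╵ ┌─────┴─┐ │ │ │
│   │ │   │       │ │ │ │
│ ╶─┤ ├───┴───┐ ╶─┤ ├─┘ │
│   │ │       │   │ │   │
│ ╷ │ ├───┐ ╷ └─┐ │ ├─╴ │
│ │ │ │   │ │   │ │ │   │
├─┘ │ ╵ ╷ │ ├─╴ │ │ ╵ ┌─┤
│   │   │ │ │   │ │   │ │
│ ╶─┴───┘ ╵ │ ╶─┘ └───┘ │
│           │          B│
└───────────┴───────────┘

Directions: down, down, down, down, right, down, right, down, down, down, down, down, right, up, right, down, down, right, up, up, up, right, down, right, down, left, down, right, right, right, right, right
First turn direction: right

Solution:

┌───┬───────┬───────┬───┐
│A  │       │       │   │
│ ┌─┘ ┌─┐ ╷ │ ╷ ╶─┐ ╵ ╷ │
│↓│   │ │ │ │ │   │   │ │
│ │ ┌─┘ │ └─┘ └─┐ ├───┤ │
│↓│ │   │       │ │   │ │
│ ╵ ├─╴ ├───┬─╴ │ ╵ ╷ └─┤
│↓  │   │   │   │   │   │
│ ╶─┤ ┌─┘ ╷ ├───┴───┴─┐ │
│↳ ↓│ │   │ │         │ │
├─┐ ╵ │ ┌─┤ ╵ ┌───┬─┐ │ │
│ │↳ ↓│ │ │   │   │ │ │ │
│ └─┐ │ │ └───┘ ╷ ╵ │ │ │
│   │↓│ │       │   │ │ │
├─╴ │ │ ╵ ┌─────┴─┐ │ │ │
│   │↓│   │       │ │ │ │
│ ╶─┤ ├───┴───┐ ╶─┤ ├─┘ │
│   │↓│    ↱ ↓│   │ │   │
│ ╷ │ ├───┐ ╷ └─┐ │ ├─╴ │
│ │ │↓│↱ ↓│↑│↳ ↓│ │ │   │
├─┘ │ ╵ ╷ │ ├─╴ │ │ ╵ ┌─┤
│   │↳ ↑│↓│↑│↓ ↲│ │   │ │
│ ╶─┴───┘ ╵ │ ╶─┘ └───┘ │
│        ↳ ↑│↳ → → → → B│
└───────────┴───────────┘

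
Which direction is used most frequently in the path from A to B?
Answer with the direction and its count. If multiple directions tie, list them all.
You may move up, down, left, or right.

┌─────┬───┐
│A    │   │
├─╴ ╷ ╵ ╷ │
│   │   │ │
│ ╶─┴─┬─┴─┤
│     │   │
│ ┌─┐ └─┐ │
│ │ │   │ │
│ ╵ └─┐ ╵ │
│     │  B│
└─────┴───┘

Directions: right, down, left, down, right, right, down, right, down, right
Counts: {'right': 5, 'down': 4, 'left': 1}
Most common: right (5 times)

Solution:

┌─────┬───┐
│A ↓  │   │
├─╴ ╷ ╵ ╷ │
│↓ ↲│   │ │
│ ╶─┴─┬─┴─┤
│↳ → ↓│   │
│ ┌─┐ └─┐ │
│ │ │↳ ↓│ │
│ ╵ └─┐ ╵ │
│     │↳ B│
└─────┴───┘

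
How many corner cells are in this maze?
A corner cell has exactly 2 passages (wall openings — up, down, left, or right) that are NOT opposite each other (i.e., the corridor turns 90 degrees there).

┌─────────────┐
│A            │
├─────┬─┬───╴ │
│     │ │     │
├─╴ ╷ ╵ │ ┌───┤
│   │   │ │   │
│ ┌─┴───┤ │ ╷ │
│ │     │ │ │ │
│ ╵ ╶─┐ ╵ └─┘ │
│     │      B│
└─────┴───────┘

Counting corner cells (2 non-opposite passages):
Total corners: 15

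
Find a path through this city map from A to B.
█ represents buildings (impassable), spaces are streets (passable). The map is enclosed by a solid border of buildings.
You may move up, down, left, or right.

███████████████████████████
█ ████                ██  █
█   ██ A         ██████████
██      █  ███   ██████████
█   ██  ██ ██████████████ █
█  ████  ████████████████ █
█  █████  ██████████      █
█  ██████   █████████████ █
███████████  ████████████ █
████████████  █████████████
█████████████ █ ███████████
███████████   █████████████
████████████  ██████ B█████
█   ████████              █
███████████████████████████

Finding the shortest path from A to B:
Movement: cardinal only
Path length: 26 steps
Directions: down → down → down → right → down → right → down → right → right → down → right → down → right → down → down → down → down → right → right → right → right → right → right → right → up → right

Solution:

███████████████████████████
█ ████                ██  █
█   ██ A         ██████████
██     ↓█  ███   ██████████
█   ██ ↓██ ██████████████ █
█  ████↳↓████████████████ █
█  █████↳↓██████████      █
█  ██████↳→↓█████████████ █
███████████↳↓████████████ █
████████████↳↓█████████████
█████████████↓█ ███████████
███████████  ↓█████████████
████████████ ↓██████↱B█████
█   ████████ ↳→→→→→→↑     █
███████████████████████████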